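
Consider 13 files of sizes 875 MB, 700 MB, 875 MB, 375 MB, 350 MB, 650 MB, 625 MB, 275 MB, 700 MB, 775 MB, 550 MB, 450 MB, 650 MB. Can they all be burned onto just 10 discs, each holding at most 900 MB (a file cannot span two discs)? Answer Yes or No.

Yes

A valid assignment using 10 discs:
  disc 1: 875 = 875
  disc 2: 875 = 875
  disc 3: 775 = 775
  disc 4: 700 = 700
  disc 5: 700 = 700
  disc 6: 650 = 650
  disc 7: 650 = 650
  disc 8: 625 + 275 = 900
  disc 9: 550 + 350 = 900
  disc 10: 450 + 375 = 825
Every load is within 900 MB, so 10 discs suffice.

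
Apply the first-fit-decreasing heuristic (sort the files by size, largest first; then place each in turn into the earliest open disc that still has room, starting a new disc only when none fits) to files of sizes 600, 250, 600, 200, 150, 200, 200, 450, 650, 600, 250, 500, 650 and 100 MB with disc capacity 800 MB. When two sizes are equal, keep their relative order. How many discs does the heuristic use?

Sorted descending: 650, 650, 600, 600, 600, 500, 450, 250, 250, 200, 200, 200, 150, 100.
  650 → disc 1 (new)  [load 650/800]
  650 → disc 2 (new)  [load 650/800]
  600 → disc 3 (new)  [load 600/800]
  600 → disc 4 (new)  [load 600/800]
  600 → disc 5 (new)  [load 600/800]
  500 → disc 6 (new)  [load 500/800]
  450 → disc 7 (new)  [load 450/800]
  250 → disc 6  [load 750/800]
  250 → disc 7  [load 700/800]
  200 → disc 3  [load 800/800]
  200 → disc 4  [load 800/800]
  200 → disc 5  [load 800/800]
  150 → disc 1  [load 800/800]
  100 → disc 2  [load 750/800]
7 discs opened.

7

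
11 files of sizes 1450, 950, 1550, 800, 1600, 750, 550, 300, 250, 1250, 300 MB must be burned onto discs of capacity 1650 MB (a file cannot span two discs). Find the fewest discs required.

7

Total = 1600 + 1550 + 1450 + 1250 + 950 + 800 + 750 + 550 + 300 + 300 + 250 = 9750 MB.
Lower bound: ⌈9750/1650⌉ = 6 discs.
A packing using 7 discs:
  disc 1: 1600 = 1600
  disc 2: 1550 = 1550
  disc 3: 1450 = 1450
  disc 4: 1250 + 300 = 1550
  disc 5: 950 + 550 = 1500
  disc 6: 800 + 750 = 1550
  disc 7: 300 + 250 = 550
No arrangement into 6 discs stays within capacity, so 7 is optimal.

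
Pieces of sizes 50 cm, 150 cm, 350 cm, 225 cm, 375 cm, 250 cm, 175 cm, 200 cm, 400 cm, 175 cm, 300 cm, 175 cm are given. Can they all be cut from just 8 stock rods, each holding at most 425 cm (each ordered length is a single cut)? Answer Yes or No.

A valid assignment using 8 stock rods:
  stock rod 1: 400 = 400
  stock rod 2: 375 + 50 = 425
  stock rod 3: 350 = 350
  stock rod 4: 300 = 300
  stock rod 5: 250 + 175 = 425
  stock rod 6: 225 + 200 = 425
  stock rod 7: 175 + 175 = 350
  stock rod 8: 150 = 150
Every load is within 425 cm, so 8 stock rods suffice.

Yes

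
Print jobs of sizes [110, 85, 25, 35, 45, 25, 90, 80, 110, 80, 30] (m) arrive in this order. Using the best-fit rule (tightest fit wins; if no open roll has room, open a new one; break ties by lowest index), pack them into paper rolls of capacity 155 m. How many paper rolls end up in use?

  110 → roll 1 (new)  [load 110/155]
  85 → roll 2 (new)  [load 85/155]
  25 → roll 1  [load 135/155]
  35 → roll 2  [load 120/155]
  45 → roll 3 (new)  [load 45/155]
  25 → roll 2  [load 145/155]
  90 → roll 3  [load 135/155]
  80 → roll 4 (new)  [load 80/155]
  110 → roll 5 (new)  [load 110/155]
  80 → roll 6 (new)  [load 80/155]
  30 → roll 5  [load 140/155]
6 paper rolls opened.

6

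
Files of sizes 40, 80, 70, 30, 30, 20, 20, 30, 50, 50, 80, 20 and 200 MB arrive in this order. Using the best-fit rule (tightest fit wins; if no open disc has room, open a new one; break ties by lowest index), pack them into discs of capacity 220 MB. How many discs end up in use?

  40 → disc 1 (new)  [load 40/220]
  80 → disc 1  [load 120/220]
  70 → disc 1  [load 190/220]
  30 → disc 1  [load 220/220]
  30 → disc 2 (new)  [load 30/220]
  20 → disc 2  [load 50/220]
  20 → disc 2  [load 70/220]
  30 → disc 2  [load 100/220]
  50 → disc 2  [load 150/220]
  50 → disc 2  [load 200/220]
  80 → disc 3 (new)  [load 80/220]
  20 → disc 2  [load 220/220]
  200 → disc 4 (new)  [load 200/220]
4 discs opened.

4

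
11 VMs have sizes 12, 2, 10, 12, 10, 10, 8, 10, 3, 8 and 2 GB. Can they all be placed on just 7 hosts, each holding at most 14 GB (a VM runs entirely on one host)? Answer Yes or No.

Total = 87 GB; ⌈87/14⌉ = 7.
8 VMs each exceed half the capacity and cannot share a host, forcing at least 8 hosts.
At least 8 hosts are required, but only 7 are allowed.

No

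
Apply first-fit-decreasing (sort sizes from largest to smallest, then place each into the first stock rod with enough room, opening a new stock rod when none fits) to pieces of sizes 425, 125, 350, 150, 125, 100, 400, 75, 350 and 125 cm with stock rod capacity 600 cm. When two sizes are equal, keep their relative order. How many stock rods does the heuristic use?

4

Sorted descending: 425, 400, 350, 350, 150, 125, 125, 125, 100, 75.
  425 → stock rod 1 (new)  [load 425/600]
  400 → stock rod 2 (new)  [load 400/600]
  350 → stock rod 3 (new)  [load 350/600]
  350 → stock rod 4 (new)  [load 350/600]
  150 → stock rod 1  [load 575/600]
  125 → stock rod 2  [load 525/600]
  125 → stock rod 3  [load 475/600]
  125 → stock rod 3  [load 600/600]
  100 → stock rod 4  [load 450/600]
  75 → stock rod 2  [load 600/600]
4 stock rods opened.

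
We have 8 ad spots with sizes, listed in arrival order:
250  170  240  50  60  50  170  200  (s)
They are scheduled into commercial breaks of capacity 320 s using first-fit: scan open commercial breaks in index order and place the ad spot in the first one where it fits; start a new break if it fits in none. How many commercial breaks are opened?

  250 → break 1 (new)  [load 250/320]
  170 → break 2 (new)  [load 170/320]
  240 → break 3 (new)  [load 240/320]
  50 → break 1  [load 300/320]
  60 → break 2  [load 230/320]
  50 → break 2  [load 280/320]
  170 → break 4 (new)  [load 170/320]
  200 → break 5 (new)  [load 200/320]
5 commercial breaks opened.

5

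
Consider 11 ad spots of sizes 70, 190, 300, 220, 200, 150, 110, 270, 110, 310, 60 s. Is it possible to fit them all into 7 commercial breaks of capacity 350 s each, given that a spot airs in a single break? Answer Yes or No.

Yes

A valid assignment using 7 commercial breaks:
  break 1: 310 = 310
  break 2: 300 = 300
  break 3: 270 + 70 = 340
  break 4: 220 + 110 = 330
  break 5: 200 + 150 = 350
  break 6: 190 + 110 = 300
  break 7: 60 = 60
Every load is within 350 s, so 7 commercial breaks suffice.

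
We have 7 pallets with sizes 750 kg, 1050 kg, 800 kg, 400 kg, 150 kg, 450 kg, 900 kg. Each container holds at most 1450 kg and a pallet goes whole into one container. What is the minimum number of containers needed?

Total = 1050 + 900 + 800 + 750 + 450 + 400 + 150 = 4500 kg.
Lower bound: ⌈4500/1450⌉ = 4 containers.
A packing using 4 containers:
  container 1: 1050 + 400 = 1450
  container 2: 900 + 450 = 1350
  container 3: 800 + 150 = 950
  container 4: 750 = 750
This matches the lower bound, so 4 is optimal.

4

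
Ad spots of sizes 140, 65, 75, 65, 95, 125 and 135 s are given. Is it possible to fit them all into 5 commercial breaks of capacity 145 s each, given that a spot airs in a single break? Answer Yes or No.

Total = 700 s; ⌈700/145⌉ = 5.
The bound of 5 does not rule out 5, but exhaustive search shows no assignment into 5 commercial breaks of capacity 145 s exists — the minimum is 6.

No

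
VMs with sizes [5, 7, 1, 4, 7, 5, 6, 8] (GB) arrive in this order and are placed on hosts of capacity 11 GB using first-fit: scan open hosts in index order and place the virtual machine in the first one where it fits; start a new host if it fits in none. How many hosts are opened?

  5 → host 1 (new)  [load 5/11]
  7 → host 2 (new)  [load 7/11]
  1 → host 1  [load 6/11]
  4 → host 1  [load 10/11]
  7 → host 3 (new)  [load 7/11]
  5 → host 4 (new)  [load 5/11]
  6 → host 4  [load 11/11]
  8 → host 5 (new)  [load 8/11]
5 hosts opened.

5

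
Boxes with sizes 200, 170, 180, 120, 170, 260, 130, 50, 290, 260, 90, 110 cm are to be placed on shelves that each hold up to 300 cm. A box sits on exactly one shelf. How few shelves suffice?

Total = 290 + 260 + 260 + 200 + 180 + 170 + 170 + 130 + 120 + 110 + 90 + 50 = 2030 cm.
Lower bound: ⌈2030/300⌉ = 7 shelves.
A packing using 8 shelves:
  shelf 1: 290 = 290
  shelf 2: 260 = 260
  shelf 3: 260 = 260
  shelf 4: 200 + 90 = 290
  shelf 5: 180 + 120 = 300
  shelf 6: 170 + 130 = 300
  shelf 7: 170 + 110 = 280
  shelf 8: 50 = 50
No arrangement into 7 shelves stays within capacity, so 8 is optimal.

8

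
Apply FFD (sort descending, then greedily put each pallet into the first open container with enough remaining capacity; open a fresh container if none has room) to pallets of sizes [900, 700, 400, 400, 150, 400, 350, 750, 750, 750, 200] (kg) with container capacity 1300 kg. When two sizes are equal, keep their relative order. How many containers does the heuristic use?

5

Sorted descending: 900, 750, 750, 750, 700, 400, 400, 400, 350, 200, 150.
  900 → container 1 (new)  [load 900/1300]
  750 → container 2 (new)  [load 750/1300]
  750 → container 3 (new)  [load 750/1300]
  750 → container 4 (new)  [load 750/1300]
  700 → container 5 (new)  [load 700/1300]
  400 → container 1  [load 1300/1300]
  400 → container 2  [load 1150/1300]
  400 → container 3  [load 1150/1300]
  350 → container 4  [load 1100/1300]
  200 → container 4  [load 1300/1300]
  150 → container 2  [load 1300/1300]
5 containers opened.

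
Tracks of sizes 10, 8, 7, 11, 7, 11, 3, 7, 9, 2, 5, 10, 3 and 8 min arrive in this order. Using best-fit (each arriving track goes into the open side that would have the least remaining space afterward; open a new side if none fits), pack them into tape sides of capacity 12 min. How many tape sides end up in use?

10

  10 → side 1 (new)  [load 10/12]
  8 → side 2 (new)  [load 8/12]
  7 → side 3 (new)  [load 7/12]
  11 → side 4 (new)  [load 11/12]
  7 → side 5 (new)  [load 7/12]
  11 → side 6 (new)  [load 11/12]
  3 → side 2  [load 11/12]
  7 → side 7 (new)  [load 7/12]
  9 → side 8 (new)  [load 9/12]
  2 → side 1  [load 12/12]
  5 → side 3  [load 12/12]
  10 → side 9 (new)  [load 10/12]
  3 → side 8  [load 12/12]
  8 → side 10 (new)  [load 8/12]
10 tape sides opened.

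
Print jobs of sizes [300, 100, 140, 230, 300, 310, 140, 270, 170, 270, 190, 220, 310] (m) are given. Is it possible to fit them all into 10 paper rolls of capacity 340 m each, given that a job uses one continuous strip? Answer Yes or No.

A valid assignment using 10 paper rolls:
  roll 1: 310 = 310
  roll 2: 310 = 310
  roll 3: 300 = 300
  roll 4: 300 = 300
  roll 5: 270 = 270
  roll 6: 270 = 270
  roll 7: 230 + 100 = 330
  roll 8: 220 = 220
  roll 9: 190 + 140 = 330
  roll 10: 170 + 140 = 310
Every load is within 340 m, so 10 paper rolls suffice.

Yes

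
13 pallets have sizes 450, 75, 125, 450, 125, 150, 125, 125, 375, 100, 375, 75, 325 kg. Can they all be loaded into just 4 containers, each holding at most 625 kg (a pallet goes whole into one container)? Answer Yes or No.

Total = 2875 kg; ⌈2875/625⌉ = 5.
At least 5 containers are required, but only 4 are allowed.

No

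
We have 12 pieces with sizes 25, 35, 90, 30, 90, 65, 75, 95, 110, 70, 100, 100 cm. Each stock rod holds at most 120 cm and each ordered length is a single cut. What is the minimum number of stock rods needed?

Total = 110 + 100 + 100 + 95 + 90 + 90 + 75 + 70 + 65 + 35 + 30 + 25 = 885 cm.
Lower bound: ⌈885/120⌉ = 8 stock rods.
Also, 9 pieces each exceed 60 cm, and no two of those can share a stock rod, so at least 9 stock rods are needed.
A packing using 9 stock rods:
  stock rod 1: 110 = 110
  stock rod 2: 100 = 100
  stock rod 3: 100 = 100
  stock rod 4: 95 + 25 = 120
  stock rod 5: 90 + 30 = 120
  stock rod 6: 90 = 90
  stock rod 7: 75 + 35 = 110
  stock rod 8: 70 = 70
  stock rod 9: 65 = 65
This matches the lower bound, so 9 is optimal.

9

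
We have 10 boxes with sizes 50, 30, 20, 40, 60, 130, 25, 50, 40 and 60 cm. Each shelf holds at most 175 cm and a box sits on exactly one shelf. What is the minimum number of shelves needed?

3

Total = 130 + 60 + 60 + 50 + 50 + 40 + 40 + 30 + 25 + 20 = 505 cm.
Lower bound: ⌈505/175⌉ = 3 shelves.
A packing using 3 shelves:
  shelf 1: 130 + 40 = 170
  shelf 2: 60 + 60 + 50 = 170
  shelf 3: 50 + 40 + 30 + 25 + 20 = 165
This matches the lower bound, so 3 is optimal.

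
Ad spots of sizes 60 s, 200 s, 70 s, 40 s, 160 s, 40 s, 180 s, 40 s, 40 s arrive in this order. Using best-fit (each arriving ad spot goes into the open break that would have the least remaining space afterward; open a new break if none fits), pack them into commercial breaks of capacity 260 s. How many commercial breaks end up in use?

4

  60 → break 1 (new)  [load 60/260]
  200 → break 1  [load 260/260]
  70 → break 2 (new)  [load 70/260]
  40 → break 2  [load 110/260]
  160 → break 3 (new)  [load 160/260]
  40 → break 3  [load 200/260]
  180 → break 4 (new)  [load 180/260]
  40 → break 3  [load 240/260]
  40 → break 4  [load 220/260]
4 commercial breaks opened.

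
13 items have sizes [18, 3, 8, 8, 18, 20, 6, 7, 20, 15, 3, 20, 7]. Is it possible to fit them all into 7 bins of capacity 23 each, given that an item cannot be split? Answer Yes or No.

No

Total = 153; ⌈153/23⌉ = 7.
The bound of 7 does not rule out 7, but exhaustive search shows no assignment into 7 bins of capacity 23 exists — the minimum is 8.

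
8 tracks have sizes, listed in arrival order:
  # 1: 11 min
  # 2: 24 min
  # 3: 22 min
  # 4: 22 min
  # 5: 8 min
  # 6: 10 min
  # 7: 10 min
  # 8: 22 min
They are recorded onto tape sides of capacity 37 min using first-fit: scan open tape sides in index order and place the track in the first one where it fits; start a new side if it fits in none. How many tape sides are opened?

  11 → side 1 (new)  [load 11/37]
  24 → side 1  [load 35/37]
  22 → side 2 (new)  [load 22/37]
  22 → side 3 (new)  [load 22/37]
  8 → side 2  [load 30/37]
  10 → side 3  [load 32/37]
  10 → side 4 (new)  [load 10/37]
  22 → side 4  [load 32/37]
4 tape sides opened.

4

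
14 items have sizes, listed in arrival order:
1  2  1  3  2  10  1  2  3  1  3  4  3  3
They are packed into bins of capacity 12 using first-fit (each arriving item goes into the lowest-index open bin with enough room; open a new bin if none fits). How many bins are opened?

4

  1 → bin 1 (new)  [load 1/12]
  2 → bin 1  [load 3/12]
  1 → bin 1  [load 4/12]
  3 → bin 1  [load 7/12]
  2 → bin 1  [load 9/12]
  10 → bin 2 (new)  [load 10/12]
  1 → bin 1  [load 10/12]
  2 → bin 1  [load 12/12]
  3 → bin 3 (new)  [load 3/12]
  1 → bin 2  [load 11/12]
  3 → bin 3  [load 6/12]
  4 → bin 3  [load 10/12]
  3 → bin 4 (new)  [load 3/12]
  3 → bin 4  [load 6/12]
4 bins opened.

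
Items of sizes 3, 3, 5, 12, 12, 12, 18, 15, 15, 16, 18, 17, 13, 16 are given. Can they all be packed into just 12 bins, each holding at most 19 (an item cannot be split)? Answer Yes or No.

Yes

A valid assignment using 11 bins:
  bin 1: 18 = 18
  bin 2: 18 = 18
  bin 3: 17 = 17
  bin 4: 16 + 3 = 19
  bin 5: 16 + 3 = 19
  bin 6: 15 = 15
  bin 7: 15 = 15
  bin 8: 13 + 5 = 18
  bin 9: 12 = 12
  bin 10: 12 = 12
  bin 11: 12 = 12
That uses only 11 ≤ 12, so 12 bins are enough.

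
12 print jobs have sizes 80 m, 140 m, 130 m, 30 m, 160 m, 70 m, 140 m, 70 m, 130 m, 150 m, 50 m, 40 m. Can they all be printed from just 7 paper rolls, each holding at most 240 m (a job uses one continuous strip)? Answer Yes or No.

A valid assignment using 6 paper rolls:
  roll 1: 160 + 80 = 240
  roll 2: 150 + 70 = 220
  roll 3: 140 + 70 + 30 = 240
  roll 4: 140 + 50 + 40 = 230
  roll 5: 130 = 130
  roll 6: 130 = 130
That uses only 6 ≤ 7, so 7 paper rolls are enough.

Yes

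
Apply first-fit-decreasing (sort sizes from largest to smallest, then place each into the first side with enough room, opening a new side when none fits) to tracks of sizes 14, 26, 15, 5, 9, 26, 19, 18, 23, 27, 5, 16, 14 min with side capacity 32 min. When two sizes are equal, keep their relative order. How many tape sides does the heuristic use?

Sorted descending: 27, 26, 26, 23, 19, 18, 16, 15, 14, 14, 9, 5, 5.
  27 → side 1 (new)  [load 27/32]
  26 → side 2 (new)  [load 26/32]
  26 → side 3 (new)  [load 26/32]
  23 → side 4 (new)  [load 23/32]
  19 → side 5 (new)  [load 19/32]
  18 → side 6 (new)  [load 18/32]
  16 → side 7 (new)  [load 16/32]
  15 → side 7  [load 31/32]
  14 → side 6  [load 32/32]
  14 → side 8 (new)  [load 14/32]
  9 → side 4  [load 32/32]
  5 → side 1  [load 32/32]
  5 → side 2  [load 31/32]
8 tape sides opened.

8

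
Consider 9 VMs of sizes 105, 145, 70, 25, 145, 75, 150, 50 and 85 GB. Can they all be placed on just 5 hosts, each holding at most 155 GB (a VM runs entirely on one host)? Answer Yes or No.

Total = 850 GB; ⌈850/155⌉ = 6.
At least 6 hosts are required, but only 5 are allowed.

No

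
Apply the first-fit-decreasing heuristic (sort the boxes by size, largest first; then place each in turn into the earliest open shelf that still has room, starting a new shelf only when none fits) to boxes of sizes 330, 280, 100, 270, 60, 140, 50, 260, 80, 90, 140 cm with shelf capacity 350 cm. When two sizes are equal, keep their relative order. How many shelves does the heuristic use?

6

Sorted descending: 330, 280, 270, 260, 140, 140, 100, 90, 80, 60, 50.
  330 → shelf 1 (new)  [load 330/350]
  280 → shelf 2 (new)  [load 280/350]
  270 → shelf 3 (new)  [load 270/350]
  260 → shelf 4 (new)  [load 260/350]
  140 → shelf 5 (new)  [load 140/350]
  140 → shelf 5  [load 280/350]
  100 → shelf 6 (new)  [load 100/350]
  90 → shelf 4  [load 350/350]
  80 → shelf 3  [load 350/350]
  60 → shelf 2  [load 340/350]
  50 → shelf 5  [load 330/350]
6 shelves opened.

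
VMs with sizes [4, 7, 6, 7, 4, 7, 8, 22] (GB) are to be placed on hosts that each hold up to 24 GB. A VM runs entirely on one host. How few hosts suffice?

Total = 22 + 8 + 7 + 7 + 7 + 6 + 4 + 4 = 65 GB.
Lower bound: ⌈65/24⌉ = 3 hosts.
A packing using 3 hosts:
  host 1: 22 = 22
  host 2: 8 + 7 + 7 = 22
  host 3: 7 + 6 + 4 + 4 = 21
This matches the lower bound, so 3 is optimal.

3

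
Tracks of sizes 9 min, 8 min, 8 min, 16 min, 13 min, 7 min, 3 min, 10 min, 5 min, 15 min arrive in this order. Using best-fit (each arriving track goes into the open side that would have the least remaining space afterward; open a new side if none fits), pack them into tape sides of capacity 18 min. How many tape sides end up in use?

  9 → side 1 (new)  [load 9/18]
  8 → side 1  [load 17/18]
  8 → side 2 (new)  [load 8/18]
  16 → side 3 (new)  [load 16/18]
  13 → side 4 (new)  [load 13/18]
  7 → side 2  [load 15/18]
  3 → side 2  [load 18/18]
  10 → side 5 (new)  [load 10/18]
  5 → side 4  [load 18/18]
  15 → side 6 (new)  [load 15/18]
6 tape sides opened.

6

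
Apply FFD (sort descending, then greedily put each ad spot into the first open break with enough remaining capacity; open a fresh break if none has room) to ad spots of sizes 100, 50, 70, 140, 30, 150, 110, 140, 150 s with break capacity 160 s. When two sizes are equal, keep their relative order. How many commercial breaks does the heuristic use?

Sorted descending: 150, 150, 140, 140, 110, 100, 70, 50, 30.
  150 → break 1 (new)  [load 150/160]
  150 → break 2 (new)  [load 150/160]
  140 → break 3 (new)  [load 140/160]
  140 → break 4 (new)  [load 140/160]
  110 → break 5 (new)  [load 110/160]
  100 → break 6 (new)  [load 100/160]
  70 → break 7 (new)  [load 70/160]
  50 → break 5  [load 160/160]
  30 → break 6  [load 130/160]
7 commercial breaks opened.

7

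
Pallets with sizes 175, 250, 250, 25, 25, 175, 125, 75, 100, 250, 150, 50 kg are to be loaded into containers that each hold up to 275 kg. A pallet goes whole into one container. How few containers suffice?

Total = 250 + 250 + 250 + 175 + 175 + 150 + 125 + 100 + 75 + 50 + 25 + 25 = 1650 kg.
Lower bound: ⌈1650/275⌉ = 6 containers.
A packing using 7 containers:
  container 1: 250 + 25 = 275
  container 2: 250 + 25 = 275
  container 3: 250 = 250
  container 4: 175 + 100 = 275
  container 5: 175 + 75 = 250
  container 6: 150 + 125 = 275
  container 7: 50 = 50
No arrangement into 6 containers stays within capacity, so 7 is optimal.

7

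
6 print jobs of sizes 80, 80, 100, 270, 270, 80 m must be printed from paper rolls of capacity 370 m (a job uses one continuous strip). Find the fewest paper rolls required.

3

Total = 270 + 270 + 100 + 80 + 80 + 80 = 880 m.
Lower bound: ⌈880/370⌉ = 3 paper rolls.
A packing using 3 paper rolls:
  roll 1: 270 + 100 = 370
  roll 2: 270 + 80 = 350
  roll 3: 80 + 80 = 160
This matches the lower bound, so 3 is optimal.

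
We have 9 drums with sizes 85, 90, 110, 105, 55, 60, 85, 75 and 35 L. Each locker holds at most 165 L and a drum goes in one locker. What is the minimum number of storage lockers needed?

Total = 110 + 105 + 90 + 85 + 85 + 75 + 60 + 55 + 35 = 700 L.
Lower bound: ⌈700/165⌉ = 5 storage lockers.
A packing using 5 storage lockers:
  locker 1: 110 + 55 = 165
  locker 2: 105 + 60 = 165
  locker 3: 90 + 75 = 165
  locker 4: 85 + 35 = 120
  locker 5: 85 = 85
This matches the lower bound, so 5 is optimal.

5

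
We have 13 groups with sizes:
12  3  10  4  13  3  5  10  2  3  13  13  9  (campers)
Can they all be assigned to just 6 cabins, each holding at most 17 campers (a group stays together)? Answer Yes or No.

No

Total = 100 campers; ⌈100/17⌉ = 6.
7 groups each exceed half the capacity and cannot share a cabin, forcing at least 7 cabins.
At least 7 cabins are required, but only 6 are allowed.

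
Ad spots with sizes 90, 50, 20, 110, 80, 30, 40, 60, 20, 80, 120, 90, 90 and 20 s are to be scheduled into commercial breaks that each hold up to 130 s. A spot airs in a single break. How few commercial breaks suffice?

Total = 120 + 110 + 90 + 90 + 90 + 80 + 80 + 60 + 50 + 40 + 30 + 20 + 20 + 20 = 900 s.
Lower bound: ⌈900/130⌉ = 7 commercial breaks.
A packing using 8 commercial breaks:
  break 1: 120 = 120
  break 2: 110 + 20 = 130
  break 3: 90 + 40 = 130
  break 4: 90 + 30 = 120
  break 5: 90 + 20 + 20 = 130
  break 6: 80 + 50 = 130
  break 7: 80 = 80
  break 8: 60 = 60
No arrangement into 7 commercial breaks stays within capacity, so 8 is optimal.

8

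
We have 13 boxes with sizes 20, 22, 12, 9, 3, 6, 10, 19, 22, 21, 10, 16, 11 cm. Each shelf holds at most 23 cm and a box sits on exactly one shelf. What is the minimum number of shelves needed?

Total = 22 + 22 + 21 + 20 + 19 + 16 + 12 + 11 + 10 + 10 + 9 + 6 + 3 = 181 cm.
Lower bound: ⌈181/23⌉ = 8 shelves.
A packing using 9 shelves:
  shelf 1: 22 = 22
  shelf 2: 22 = 22
  shelf 3: 21 = 21
  shelf 4: 20 + 3 = 23
  shelf 5: 19 = 19
  shelf 6: 16 + 6 = 22
  shelf 7: 12 + 11 = 23
  shelf 8: 10 + 10 = 20
  shelf 9: 9 = 9
No arrangement into 8 shelves stays within capacity, so 9 is optimal.

9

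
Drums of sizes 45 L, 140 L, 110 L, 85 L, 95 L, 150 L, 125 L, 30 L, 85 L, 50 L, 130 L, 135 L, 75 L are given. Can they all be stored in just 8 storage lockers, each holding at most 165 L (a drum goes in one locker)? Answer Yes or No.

Total = 1255 L; ⌈1255/165⌉ = 8.
9 drums each exceed half the capacity and cannot share a locker, forcing at least 9 storage lockers.
At least 9 storage lockers are required, but only 8 are allowed.

No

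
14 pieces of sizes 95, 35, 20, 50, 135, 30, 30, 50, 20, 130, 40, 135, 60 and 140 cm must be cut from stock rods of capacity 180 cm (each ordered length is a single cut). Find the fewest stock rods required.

6

Total = 140 + 135 + 135 + 130 + 95 + 60 + 50 + 50 + 40 + 35 + 30 + 30 + 20 + 20 = 970 cm.
Lower bound: ⌈970/180⌉ = 6 stock rods.
A packing using 6 stock rods:
  stock rod 1: 140 + 40 = 180
  stock rod 2: 135 + 35 = 170
  stock rod 3: 135 + 30 = 165
  stock rod 4: 130 + 50 = 180
  stock rod 5: 95 + 60 + 20 = 175
  stock rod 6: 50 + 30 + 20 = 100
This matches the lower bound, so 6 is optimal.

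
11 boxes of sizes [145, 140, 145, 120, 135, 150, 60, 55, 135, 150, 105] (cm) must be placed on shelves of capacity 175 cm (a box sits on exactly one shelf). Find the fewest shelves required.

Total = 150 + 150 + 145 + 145 + 140 + 135 + 135 + 120 + 105 + 60 + 55 = 1340 cm.
Lower bound: ⌈1340/175⌉ = 8 shelves.
Also, 9 boxes each exceed 175/2 cm, and no two of those can share a shelf, so at least 9 shelves are needed.
A packing using 9 shelves:
  shelf 1: 150 = 150
  shelf 2: 150 = 150
  shelf 3: 145 = 145
  shelf 4: 145 = 145
  shelf 5: 140 = 140
  shelf 6: 135 = 135
  shelf 7: 135 = 135
  shelf 8: 120 + 55 = 175
  shelf 9: 105 + 60 = 165
This matches the lower bound, so 9 is optimal.

9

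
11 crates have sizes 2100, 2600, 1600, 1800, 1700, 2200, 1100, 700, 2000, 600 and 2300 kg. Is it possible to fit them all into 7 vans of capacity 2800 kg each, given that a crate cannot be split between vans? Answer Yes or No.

No

Total = 18700 kg; ⌈18700/2800⌉ = 7.
8 crates each exceed half the capacity and cannot share a van, forcing at least 8 vans.
At least 8 vans are required, but only 7 are allowed.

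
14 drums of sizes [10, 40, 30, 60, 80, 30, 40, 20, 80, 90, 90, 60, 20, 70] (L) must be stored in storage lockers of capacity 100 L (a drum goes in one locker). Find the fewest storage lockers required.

Total = 90 + 90 + 80 + 80 + 70 + 60 + 60 + 40 + 40 + 30 + 30 + 20 + 20 + 10 = 720 L.
Lower bound: ⌈720/100⌉ = 8 storage lockers.
A packing using 8 storage lockers:
  locker 1: 90 + 10 = 100
  locker 2: 90 = 90
  locker 3: 80 + 20 = 100
  locker 4: 80 + 20 = 100
  locker 5: 70 + 30 = 100
  locker 6: 60 + 40 = 100
  locker 7: 60 + 40 = 100
  locker 8: 30 = 30
This matches the lower bound, so 8 is optimal.

8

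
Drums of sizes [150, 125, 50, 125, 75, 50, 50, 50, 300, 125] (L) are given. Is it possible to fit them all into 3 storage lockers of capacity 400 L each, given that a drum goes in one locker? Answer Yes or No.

Yes

A valid assignment using 3 storage lockers:
  locker 1: 300 + 75 = 375
  locker 2: 150 + 125 + 125 = 400
  locker 3: 125 + 50 + 50 + 50 + 50 = 325
Every load is within 400 L, so 3 storage lockers suffice.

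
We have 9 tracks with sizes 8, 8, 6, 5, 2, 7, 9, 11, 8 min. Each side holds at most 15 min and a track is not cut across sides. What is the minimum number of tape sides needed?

5

Total = 11 + 9 + 8 + 8 + 8 + 7 + 6 + 5 + 2 = 64 min.
Lower bound: ⌈64/15⌉ = 5 tape sides.
A packing using 5 tape sides:
  side 1: 11 + 2 = 13
  side 2: 9 + 6 = 15
  side 3: 8 + 7 = 15
  side 4: 8 + 5 = 13
  side 5: 8 = 8
This matches the lower bound, so 5 is optimal.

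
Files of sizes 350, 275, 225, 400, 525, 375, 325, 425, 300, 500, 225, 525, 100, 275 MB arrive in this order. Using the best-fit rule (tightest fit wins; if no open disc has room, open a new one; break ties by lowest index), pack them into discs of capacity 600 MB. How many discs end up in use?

9

  350 → disc 1 (new)  [load 350/600]
  275 → disc 2 (new)  [load 275/600]
  225 → disc 1  [load 575/600]
  400 → disc 3 (new)  [load 400/600]
  525 → disc 4 (new)  [load 525/600]
  375 → disc 5 (new)  [load 375/600]
  325 → disc 2  [load 600/600]
  425 → disc 6 (new)  [load 425/600]
  300 → disc 7 (new)  [load 300/600]
  500 → disc 8 (new)  [load 500/600]
  225 → disc 5  [load 600/600]
  525 → disc 9 (new)  [load 525/600]
  100 → disc 8  [load 600/600]
  275 → disc 7  [load 575/600]
9 discs opened.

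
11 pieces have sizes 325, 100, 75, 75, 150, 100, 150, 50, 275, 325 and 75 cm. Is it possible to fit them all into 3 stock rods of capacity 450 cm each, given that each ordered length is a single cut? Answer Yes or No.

No

Total = 1700 cm; ⌈1700/450⌉ = 4.
At least 4 stock rods are required, but only 3 are allowed.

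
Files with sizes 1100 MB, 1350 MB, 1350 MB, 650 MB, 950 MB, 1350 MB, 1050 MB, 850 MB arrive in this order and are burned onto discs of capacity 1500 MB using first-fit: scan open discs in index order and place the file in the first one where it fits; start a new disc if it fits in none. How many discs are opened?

7

  1100 → disc 1 (new)  [load 1100/1500]
  1350 → disc 2 (new)  [load 1350/1500]
  1350 → disc 3 (new)  [load 1350/1500]
  650 → disc 4 (new)  [load 650/1500]
  950 → disc 5 (new)  [load 950/1500]
  1350 → disc 6 (new)  [load 1350/1500]
  1050 → disc 7 (new)  [load 1050/1500]
  850 → disc 4  [load 1500/1500]
7 discs opened.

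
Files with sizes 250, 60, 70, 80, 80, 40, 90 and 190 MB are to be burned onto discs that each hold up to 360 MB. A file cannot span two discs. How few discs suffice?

Total = 250 + 190 + 90 + 80 + 80 + 70 + 60 + 40 = 860 MB.
Lower bound: ⌈860/360⌉ = 3 discs.
A packing using 3 discs:
  disc 1: 250 + 90 = 340
  disc 2: 190 + 80 + 80 = 350
  disc 3: 70 + 60 + 40 = 170
This matches the lower bound, so 3 is optimal.

3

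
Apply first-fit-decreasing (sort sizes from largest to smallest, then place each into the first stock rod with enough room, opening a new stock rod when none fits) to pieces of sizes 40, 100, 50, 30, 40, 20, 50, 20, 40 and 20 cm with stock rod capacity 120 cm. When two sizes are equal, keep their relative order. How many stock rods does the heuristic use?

Sorted descending: 100, 50, 50, 40, 40, 40, 30, 20, 20, 20.
  100 → stock rod 1 (new)  [load 100/120]
  50 → stock rod 2 (new)  [load 50/120]
  50 → stock rod 2  [load 100/120]
  40 → stock rod 3 (new)  [load 40/120]
  40 → stock rod 3  [load 80/120]
  40 → stock rod 3  [load 120/120]
  30 → stock rod 4 (new)  [load 30/120]
  20 → stock rod 1  [load 120/120]
  20 → stock rod 2  [load 120/120]
  20 → stock rod 4  [load 50/120]
4 stock rods opened.

4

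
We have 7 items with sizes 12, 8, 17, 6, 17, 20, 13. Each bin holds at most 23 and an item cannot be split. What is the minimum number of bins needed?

5

Total = 20 + 17 + 17 + 13 + 12 + 8 + 6 = 93.
Lower bound: ⌈93/23⌉ = 5 bins.
A packing using 5 bins:
  bin 1: 20 = 20
  bin 2: 17 + 6 = 23
  bin 3: 17 = 17
  bin 4: 13 + 8 = 21
  bin 5: 12 = 12
This matches the lower bound, so 5 is optimal.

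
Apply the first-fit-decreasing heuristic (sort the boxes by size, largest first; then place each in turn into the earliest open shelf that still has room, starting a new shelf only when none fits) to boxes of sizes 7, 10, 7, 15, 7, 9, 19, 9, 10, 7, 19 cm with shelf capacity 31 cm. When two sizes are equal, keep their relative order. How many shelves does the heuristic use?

Sorted descending: 19, 19, 15, 10, 10, 9, 9, 7, 7, 7, 7.
  19 → shelf 1 (new)  [load 19/31]
  19 → shelf 2 (new)  [load 19/31]
  15 → shelf 3 (new)  [load 15/31]
  10 → shelf 1  [load 29/31]
  10 → shelf 2  [load 29/31]
  9 → shelf 3  [load 24/31]
  9 → shelf 4 (new)  [load 9/31]
  7 → shelf 3  [load 31/31]
  7 → shelf 4  [load 16/31]
  7 → shelf 4  [load 23/31]
  7 → shelf 4  [load 30/31]
4 shelves opened.

4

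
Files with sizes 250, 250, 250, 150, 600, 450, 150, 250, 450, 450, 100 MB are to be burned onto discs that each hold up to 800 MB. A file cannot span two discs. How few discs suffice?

Total = 600 + 450 + 450 + 450 + 250 + 250 + 250 + 250 + 150 + 150 + 100 = 3350 MB.
Lower bound: ⌈3350/800⌉ = 5 discs.
A packing using 5 discs:
  disc 1: 600 + 150 = 750
  disc 2: 450 + 250 + 100 = 800
  disc 3: 450 + 250 = 700
  disc 4: 450 + 250 = 700
  disc 5: 250 + 150 = 400
This matches the lower bound, so 5 is optimal.

5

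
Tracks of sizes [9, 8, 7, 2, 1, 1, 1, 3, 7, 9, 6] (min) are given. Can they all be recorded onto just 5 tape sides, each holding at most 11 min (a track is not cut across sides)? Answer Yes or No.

No

Total = 54 min; ⌈54/11⌉ = 5.
6 tracks each exceed half the capacity and cannot share a side, forcing at least 6 tape sides.
At least 6 tape sides are required, but only 5 are allowed.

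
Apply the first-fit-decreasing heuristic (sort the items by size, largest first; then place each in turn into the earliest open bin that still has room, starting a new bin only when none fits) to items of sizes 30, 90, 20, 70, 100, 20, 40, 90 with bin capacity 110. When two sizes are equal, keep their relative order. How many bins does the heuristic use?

5

Sorted descending: 100, 90, 90, 70, 40, 30, 20, 20.
  100 → bin 1 (new)  [load 100/110]
  90 → bin 2 (new)  [load 90/110]
  90 → bin 3 (new)  [load 90/110]
  70 → bin 4 (new)  [load 70/110]
  40 → bin 4  [load 110/110]
  30 → bin 5 (new)  [load 30/110]
  20 → bin 2  [load 110/110]
  20 → bin 3  [load 110/110]
5 bins opened.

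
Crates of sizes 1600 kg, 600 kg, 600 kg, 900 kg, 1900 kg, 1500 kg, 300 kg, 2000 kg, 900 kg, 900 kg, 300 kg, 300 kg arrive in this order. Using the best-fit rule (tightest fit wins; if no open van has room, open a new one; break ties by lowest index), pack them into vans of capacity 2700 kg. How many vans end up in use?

  1600 → van 1 (new)  [load 1600/2700]
  600 → van 1  [load 2200/2700]
  600 → van 2 (new)  [load 600/2700]
  900 → van 2  [load 1500/2700]
  1900 → van 3 (new)  [load 1900/2700]
  1500 → van 4 (new)  [load 1500/2700]
  300 → van 1  [load 2500/2700]
  2000 → van 5 (new)  [load 2000/2700]
  900 → van 2  [load 2400/2700]
  900 → van 4  [load 2400/2700]
  300 → van 2  [load 2700/2700]
  300 → van 4  [load 2700/2700]
5 vans opened.

5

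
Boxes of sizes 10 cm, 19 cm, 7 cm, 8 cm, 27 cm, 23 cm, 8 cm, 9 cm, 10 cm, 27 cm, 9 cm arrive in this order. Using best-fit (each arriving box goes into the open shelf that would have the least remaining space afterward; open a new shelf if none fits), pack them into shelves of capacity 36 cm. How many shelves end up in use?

5

  10 → shelf 1 (new)  [load 10/36]
  19 → shelf 1  [load 29/36]
  7 → shelf 1  [load 36/36]
  8 → shelf 2 (new)  [load 8/36]
  27 → shelf 2  [load 35/36]
  23 → shelf 3 (new)  [load 23/36]
  8 → shelf 3  [load 31/36]
  9 → shelf 4 (new)  [load 9/36]
  10 → shelf 4  [load 19/36]
  27 → shelf 5 (new)  [load 27/36]
  9 → shelf 5  [load 36/36]
5 shelves opened.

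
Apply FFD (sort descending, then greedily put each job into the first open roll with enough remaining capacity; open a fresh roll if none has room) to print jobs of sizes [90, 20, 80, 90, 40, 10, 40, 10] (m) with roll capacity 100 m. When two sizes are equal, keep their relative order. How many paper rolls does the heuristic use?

Sorted descending: 90, 90, 80, 40, 40, 20, 10, 10.
  90 → roll 1 (new)  [load 90/100]
  90 → roll 2 (new)  [load 90/100]
  80 → roll 3 (new)  [load 80/100]
  40 → roll 4 (new)  [load 40/100]
  40 → roll 4  [load 80/100]
  20 → roll 3  [load 100/100]
  10 → roll 1  [load 100/100]
  10 → roll 2  [load 100/100]
4 paper rolls opened.

4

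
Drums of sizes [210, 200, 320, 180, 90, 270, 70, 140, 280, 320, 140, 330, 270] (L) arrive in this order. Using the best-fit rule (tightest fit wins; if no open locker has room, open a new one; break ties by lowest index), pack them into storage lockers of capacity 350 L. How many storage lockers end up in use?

  210 → locker 1 (new)  [load 210/350]
  200 → locker 2 (new)  [load 200/350]
  320 → locker 3 (new)  [load 320/350]
  180 → locker 4 (new)  [load 180/350]
  90 → locker 1  [load 300/350]
  270 → locker 5 (new)  [load 270/350]
  70 → locker 5  [load 340/350]
  140 → locker 2  [load 340/350]
  280 → locker 6 (new)  [load 280/350]
  320 → locker 7 (new)  [load 320/350]
  140 → locker 4  [load 320/350]
  330 → locker 8 (new)  [load 330/350]
  270 → locker 9 (new)  [load 270/350]
9 storage lockers opened.

9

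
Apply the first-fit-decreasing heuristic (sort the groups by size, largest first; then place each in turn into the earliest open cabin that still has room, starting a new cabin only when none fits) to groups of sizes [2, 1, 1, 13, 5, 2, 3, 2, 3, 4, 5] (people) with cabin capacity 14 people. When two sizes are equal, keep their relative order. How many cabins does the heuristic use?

Sorted descending: 13, 5, 5, 4, 3, 3, 2, 2, 2, 1, 1.
  13 → cabin 1 (new)  [load 13/14]
  5 → cabin 2 (new)  [load 5/14]
  5 → cabin 2  [load 10/14]
  4 → cabin 2  [load 14/14]
  3 → cabin 3 (new)  [load 3/14]
  3 → cabin 3  [load 6/14]
  2 → cabin 3  [load 8/14]
  2 → cabin 3  [load 10/14]
  2 → cabin 3  [load 12/14]
  1 → cabin 1  [load 14/14]
  1 → cabin 3  [load 13/14]
3 cabins opened.

3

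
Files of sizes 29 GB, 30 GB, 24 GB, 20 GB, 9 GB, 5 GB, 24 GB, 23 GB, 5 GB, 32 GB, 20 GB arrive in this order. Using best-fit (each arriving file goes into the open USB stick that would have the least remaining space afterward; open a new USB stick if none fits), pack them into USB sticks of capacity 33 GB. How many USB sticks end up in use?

8

  29 → USB stick 1 (new)  [load 29/33]
  30 → USB stick 2 (new)  [load 30/33]
  24 → USB stick 3 (new)  [load 24/33]
  20 → USB stick 4 (new)  [load 20/33]
  9 → USB stick 3  [load 33/33]
  5 → USB stick 4  [load 25/33]
  24 → USB stick 5 (new)  [load 24/33]
  23 → USB stick 6 (new)  [load 23/33]
  5 → USB stick 4  [load 30/33]
  32 → USB stick 7 (new)  [load 32/33]
  20 → USB stick 8 (new)  [load 20/33]
8 USB sticks opened.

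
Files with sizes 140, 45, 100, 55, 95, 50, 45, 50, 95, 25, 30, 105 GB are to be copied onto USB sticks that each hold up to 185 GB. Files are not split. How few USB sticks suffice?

5

Total = 140 + 105 + 100 + 95 + 95 + 55 + 50 + 50 + 45 + 45 + 30 + 25 = 835 GB.
Lower bound: ⌈835/185⌉ = 5 USB sticks.
A packing using 5 USB sticks:
  USB stick 1: 140 + 45 = 185
  USB stick 2: 105 + 55 + 25 = 185
  USB stick 3: 100 + 50 + 30 = 180
  USB stick 4: 95 + 50 = 145
  USB stick 5: 95 + 45 = 140
This matches the lower bound, so 5 is optimal.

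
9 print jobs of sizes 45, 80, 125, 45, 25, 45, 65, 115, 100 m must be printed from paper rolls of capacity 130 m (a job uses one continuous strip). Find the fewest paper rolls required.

Total = 125 + 115 + 100 + 80 + 65 + 45 + 45 + 45 + 25 = 645 m.
Lower bound: ⌈645/130⌉ = 5 paper rolls.
A packing using 6 paper rolls:
  roll 1: 125 = 125
  roll 2: 115 = 115
  roll 3: 100 + 25 = 125
  roll 4: 80 + 45 = 125
  roll 5: 65 + 45 = 110
  roll 6: 45 = 45
No arrangement into 5 paper rolls stays within capacity, so 6 is optimal.

6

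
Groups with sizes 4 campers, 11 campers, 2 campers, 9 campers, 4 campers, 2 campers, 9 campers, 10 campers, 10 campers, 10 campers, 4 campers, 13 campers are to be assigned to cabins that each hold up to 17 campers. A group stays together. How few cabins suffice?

Total = 13 + 11 + 10 + 10 + 10 + 9 + 9 + 4 + 4 + 4 + 2 + 2 = 88 campers.
Lower bound: ⌈88/17⌉ = 6 cabins.
Also, 7 groups each exceed 17/2 campers, and no two of those can share a cabin, so at least 7 cabins are needed.
A packing using 7 cabins:
  cabin 1: 13 + 4 = 17
  cabin 2: 11 + 4 + 2 = 17
  cabin 3: 10 + 4 + 2 = 16
  cabin 4: 10 = 10
  cabin 5: 10 = 10
  cabin 6: 9 = 9
  cabin 7: 9 = 9
This matches the lower bound, so 7 is optimal.

7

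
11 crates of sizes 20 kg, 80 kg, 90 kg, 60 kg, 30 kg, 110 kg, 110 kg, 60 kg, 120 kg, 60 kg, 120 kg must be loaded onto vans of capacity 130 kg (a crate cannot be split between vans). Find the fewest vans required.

8

Total = 120 + 120 + 110 + 110 + 90 + 80 + 60 + 60 + 60 + 30 + 20 = 860 kg.
Lower bound: ⌈860/130⌉ = 7 vans.
A packing using 8 vans:
  van 1: 120 = 120
  van 2: 120 = 120
  van 3: 110 + 20 = 130
  van 4: 110 = 110
  van 5: 90 + 30 = 120
  van 6: 80 = 80
  van 7: 60 + 60 = 120
  van 8: 60 = 60
No arrangement into 7 vans stays within capacity, so 8 is optimal.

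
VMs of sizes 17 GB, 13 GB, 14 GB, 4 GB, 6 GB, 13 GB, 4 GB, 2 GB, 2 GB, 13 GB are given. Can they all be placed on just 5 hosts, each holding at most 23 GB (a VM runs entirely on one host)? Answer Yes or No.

Yes

A valid assignment using 5 hosts:
  host 1: 17 + 6 = 23
  host 2: 14 + 4 + 4 = 22
  host 3: 13 + 2 + 2 = 17
  host 4: 13 = 13
  host 5: 13 = 13
Every load is within 23 GB, so 5 hosts suffice.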